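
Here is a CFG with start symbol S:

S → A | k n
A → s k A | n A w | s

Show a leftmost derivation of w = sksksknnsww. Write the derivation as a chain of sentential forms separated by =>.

S=>A=>skA=>skskA=>skskskA=>sksksknAw=>sksksknnAww=>sksksknnsww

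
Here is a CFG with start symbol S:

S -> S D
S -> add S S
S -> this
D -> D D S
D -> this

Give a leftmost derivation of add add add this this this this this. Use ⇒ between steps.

S ⇒ add S S ⇒ add add S S S ⇒ add add S D S S ⇒ add add add S S D S S ⇒ add add add this S D S S ⇒ add add add this this D S S ⇒ add add add this this this S S ⇒ add add add this this this this S ⇒ add add add this this this this this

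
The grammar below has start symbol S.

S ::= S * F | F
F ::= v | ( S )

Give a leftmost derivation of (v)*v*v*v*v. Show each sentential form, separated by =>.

S => S*F => S*F*F => S*F*F*F => S*F*F*F*F => F*F*F*F*F => (S)*F*F*F*F => (F)*F*F*F*F => (v)*F*F*F*F => (v)*v*F*F*F => (v)*v*v*F*F => (v)*v*v*v*F => (v)*v*v*v*v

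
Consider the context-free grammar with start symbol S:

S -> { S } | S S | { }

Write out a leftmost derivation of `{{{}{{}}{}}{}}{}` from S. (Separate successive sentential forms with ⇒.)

S ⇒ SS   [S -> S S]
SS ⇒ {S}S   [S -> { S }]
{S}S ⇒ {SS}S   [S -> S S]
{SS}S ⇒ {{S}S}S   [S -> { S }]
{{S}S}S ⇒ {{SS}S}S   [S -> S S]
{{SS}S}S ⇒ {{{}S}S}S   [S -> { }]
{{{}S}S}S ⇒ {{{}SS}S}S   [S -> S S]
{{{}SS}S}S ⇒ {{{}{S}S}S}S   [S -> { S }]
{{{}{S}S}S}S ⇒ {{{}{{}}S}S}S   [S -> { }]
{{{}{{}}S}S}S ⇒ {{{}{{}}{}}S}S   [S -> { }]
{{{}{{}}{}}S}S ⇒ {{{}{{}}{}}{}}S   [S -> { }]
{{{}{{}}{}}{}}S ⇒ {{{}{{}}{}}{}}{}   [S -> { }]

S ⇒ SS ⇒ {S}S ⇒ {SS}S ⇒ {{S}S}S ⇒ {{SS}S}S ⇒ {{{}S}S}S ⇒ {{{}SS}S}S ⇒ {{{}{S}S}S}S ⇒ {{{}{{}}S}S}S ⇒ {{{}{{}}{}}S}S ⇒ {{{}{{}}{}}{}}S ⇒ {{{}{{}}{}}{}}{}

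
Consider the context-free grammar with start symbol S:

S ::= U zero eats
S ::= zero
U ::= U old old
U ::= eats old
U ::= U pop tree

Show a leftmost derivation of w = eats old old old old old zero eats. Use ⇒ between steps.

S ⇒ U zero eats   [S ::= U zero eats]
U zero eats ⇒ U old old zero eats   [U ::= U old old]
U old old zero eats ⇒ U old old old old zero eats   [U ::= U old old]
U old old old old zero eats ⇒ eats old old old old old zero eats   [U ::= eats old]

S ⇒ U zero eats ⇒ U old old zero eats ⇒ U old old old old zero eats ⇒ eats old old old old old zero eats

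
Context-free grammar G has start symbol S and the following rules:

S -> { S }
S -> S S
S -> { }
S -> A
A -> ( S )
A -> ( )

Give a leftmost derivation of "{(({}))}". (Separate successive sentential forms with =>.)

S => {S} => {A} => {(S)} => {(A)} => {((S))} => {(({}))}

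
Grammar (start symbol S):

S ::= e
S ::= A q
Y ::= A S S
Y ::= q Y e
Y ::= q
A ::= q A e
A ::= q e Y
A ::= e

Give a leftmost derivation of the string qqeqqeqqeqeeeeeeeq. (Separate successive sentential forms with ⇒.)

S ⇒ Aq ⇒ qAeq ⇒ qqeYeq ⇒ qqeqYeeq ⇒ qqeqASSeeq ⇒ qqeqqeYSSeeq ⇒ qqeqqeqYeSSeeq ⇒ qqeqqeqASSeSSeeq ⇒ qqeqqeqqeYSSeSSeeq ⇒ qqeqqeqqeqSSeSSeeq ⇒ qqeqqeqqeqeSeSSeeq ⇒ qqeqqeqqeqeeeSSeeq ⇒ qqeqqeqqeqeeeeSeeq ⇒ qqeqqeqqeqeeeeeeeq

S ⇒ Aq   [S ::= A q]
Aq ⇒ qAeq   [A ::= q A e]
qAeq ⇒ qqeYeq   [A ::= q e Y]
qqeYeq ⇒ qqeqYeeq   [Y ::= q Y e]
qqeqYeeq ⇒ qqeqASSeeq   [Y ::= A S S]
qqeqASSeeq ⇒ qqeqqeYSSeeq   [A ::= q e Y]
qqeqqeYSSeeq ⇒ qqeqqeqYeSSeeq   [Y ::= q Y e]
qqeqqeqYeSSeeq ⇒ qqeqqeqASSeSSeeq   [Y ::= A S S]
qqeqqeqASSeSSeeq ⇒ qqeqqeqqeYSSeSSeeq   [A ::= q e Y]
qqeqqeqqeYSSeSSeeq ⇒ qqeqqeqqeqSSeSSeeq   [Y ::= q]
qqeqqeqqeqSSeSSeeq ⇒ qqeqqeqqeqeSeSSeeq   [S ::= e]
qqeqqeqqeqeSeSSeeq ⇒ qqeqqeqqeqeeeSSeeq   [S ::= e]
qqeqqeqqeqeeeSSeeq ⇒ qqeqqeqqeqeeeeSeeq   [S ::= e]
qqeqqeqqeqeeeeSeeq ⇒ qqeqqeqqeqeeeeeeeq   [S ::= e]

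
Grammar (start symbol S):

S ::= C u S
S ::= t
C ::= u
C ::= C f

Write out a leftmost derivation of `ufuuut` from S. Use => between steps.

S => CuS => CfuS => ufuS => ufuCuS => ufuuuS => ufuuut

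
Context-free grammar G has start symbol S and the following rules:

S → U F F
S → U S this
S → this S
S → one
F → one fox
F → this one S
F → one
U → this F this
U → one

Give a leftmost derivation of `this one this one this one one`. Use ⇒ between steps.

S ⇒ U F F   [S → U F F]
U F F ⇒ this F this F F   [U → this F this]
this F this F F ⇒ this one this F F   [F → one]
this one this F F ⇒ this one this one F   [F → one]
this one this one F ⇒ this one this one this one S   [F → this one S]
this one this one this one S ⇒ this one this one this one one   [S → one]

S ⇒ U F F ⇒ this F this F F ⇒ this one this F F ⇒ this one this one F ⇒ this one this one this one S ⇒ this one this one this one one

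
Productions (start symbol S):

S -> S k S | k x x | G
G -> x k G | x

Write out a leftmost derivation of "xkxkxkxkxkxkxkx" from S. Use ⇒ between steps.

S ⇒ G ⇒ xkG ⇒ xkxkG ⇒ xkxkxkG ⇒ xkxkxkxkG ⇒ xkxkxkxkxkG ⇒ xkxkxkxkxkxkG ⇒ xkxkxkxkxkxkxkG ⇒ xkxkxkxkxkxkxkx

S ⇒ G   [S -> G]
G ⇒ xkG   [G -> x k G]
xkG ⇒ xkxkG   [G -> x k G]
xkxkG ⇒ xkxkxkG   [G -> x k G]
xkxkxkG ⇒ xkxkxkxkG   [G -> x k G]
xkxkxkxkG ⇒ xkxkxkxkxkG   [G -> x k G]
xkxkxkxkxkG ⇒ xkxkxkxkxkxkG   [G -> x k G]
xkxkxkxkxkxkG ⇒ xkxkxkxkxkxkxkG   [G -> x k G]
xkxkxkxkxkxkxkG ⇒ xkxkxkxkxkxkxkx   [G -> x]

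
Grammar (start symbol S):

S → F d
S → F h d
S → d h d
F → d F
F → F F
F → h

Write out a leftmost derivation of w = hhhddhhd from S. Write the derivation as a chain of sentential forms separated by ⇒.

S ⇒ Fd ⇒ FFd ⇒ hFd ⇒ hFFd ⇒ hFFFd ⇒ hhFFd ⇒ hhFFFd ⇒ hhhFFd ⇒ hhhdFFd ⇒ hhhddFFd ⇒ hhhddhFd ⇒ hhhddhhd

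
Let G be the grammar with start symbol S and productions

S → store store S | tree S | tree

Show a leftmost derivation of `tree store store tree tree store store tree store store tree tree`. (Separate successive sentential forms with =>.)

S => tree S => tree store store S => tree store store tree S => tree store store tree tree S => tree store store tree tree store store S => tree store store tree tree store store tree S => tree store store tree tree store store tree store store S => tree store store tree tree store store tree store store tree S => tree store store tree tree store store tree store store tree tree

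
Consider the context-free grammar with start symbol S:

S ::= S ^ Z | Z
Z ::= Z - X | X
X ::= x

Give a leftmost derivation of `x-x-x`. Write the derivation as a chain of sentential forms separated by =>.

S => Z => Z-X => Z-X-X => X-X-X => x-X-X => x-x-X => x-x-x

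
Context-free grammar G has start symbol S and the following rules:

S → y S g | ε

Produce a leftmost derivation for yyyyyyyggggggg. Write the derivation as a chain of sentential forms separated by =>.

S => ySg => yySgg => yyySggg => yyyySgggg => yyyyySggggg => yyyyyySgggggg => yyyyyyySggggggg => yyyyyyyggggggg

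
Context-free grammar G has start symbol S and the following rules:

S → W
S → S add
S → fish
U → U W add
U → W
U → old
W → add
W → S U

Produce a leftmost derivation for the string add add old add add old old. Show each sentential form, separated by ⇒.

S ⇒ W ⇒ S U ⇒ W U ⇒ S U U ⇒ S add U U ⇒ S add add U U ⇒ W add add U U ⇒ S U add add U U ⇒ S add U add add U U ⇒ W add U add add U U ⇒ add add U add add U U ⇒ add add old add add U U ⇒ add add old add add old U ⇒ add add old add add old old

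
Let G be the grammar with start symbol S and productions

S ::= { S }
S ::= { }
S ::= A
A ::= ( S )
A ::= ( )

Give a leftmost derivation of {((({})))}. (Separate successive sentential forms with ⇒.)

S ⇒ {S} ⇒ {A} ⇒ {(S)} ⇒ {(A)} ⇒ {((S))} ⇒ {((A))} ⇒ {(((S)))} ⇒ {((({})))}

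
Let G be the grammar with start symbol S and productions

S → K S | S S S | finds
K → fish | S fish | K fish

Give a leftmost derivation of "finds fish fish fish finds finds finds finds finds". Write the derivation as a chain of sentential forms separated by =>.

S => K S => K fish S => K fish fish S => S fish fish fish S => finds fish fish fish S => finds fish fish fish S S S => finds fish fish fish S S S S S => finds fish fish fish finds S S S S => finds fish fish fish finds finds S S S => finds fish fish fish finds finds finds S S => finds fish fish fish finds finds finds finds S => finds fish fish fish finds finds finds finds finds

S => K S   [S → K S]
K S => K fish S   [K → K fish]
K fish S => K fish fish S   [K → K fish]
K fish fish S => S fish fish fish S   [K → S fish]
S fish fish fish S => finds fish fish fish S   [S → finds]
finds fish fish fish S => finds fish fish fish S S S   [S → S S S]
finds fish fish fish S S S => finds fish fish fish S S S S S   [S → S S S]
finds fish fish fish S S S S S => finds fish fish fish finds S S S S   [S → finds]
finds fish fish fish finds S S S S => finds fish fish fish finds finds S S S   [S → finds]
finds fish fish fish finds finds S S S => finds fish fish fish finds finds finds S S   [S → finds]
finds fish fish fish finds finds finds S S => finds fish fish fish finds finds finds finds S   [S → finds]
finds fish fish fish finds finds finds finds S => finds fish fish fish finds finds finds finds finds   [S → finds]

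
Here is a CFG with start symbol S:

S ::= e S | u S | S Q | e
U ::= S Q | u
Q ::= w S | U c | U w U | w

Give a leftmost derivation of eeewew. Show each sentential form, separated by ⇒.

S ⇒ eS ⇒ eeS ⇒ eeSQ ⇒ eeSQQ ⇒ eeeQQ ⇒ eeewSQ ⇒ eeeweQ ⇒ eeewew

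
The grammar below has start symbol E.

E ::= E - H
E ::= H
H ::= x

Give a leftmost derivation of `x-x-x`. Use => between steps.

E => E-H   [E ::= E - H]
E-H => E-H-H   [E ::= E - H]
E-H-H => H-H-H   [E ::= H]
H-H-H => x-H-H   [H ::= x]
x-H-H => x-x-H   [H ::= x]
x-x-H => x-x-x   [H ::= x]

E => E-H => E-H-H => H-H-H => x-H-H => x-x-H => x-x-x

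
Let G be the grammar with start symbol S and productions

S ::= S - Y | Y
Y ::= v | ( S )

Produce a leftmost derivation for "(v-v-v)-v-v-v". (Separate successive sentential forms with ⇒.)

S ⇒ S-Y   [S ::= S - Y]
S-Y ⇒ S-Y-Y   [S ::= S - Y]
S-Y-Y ⇒ S-Y-Y-Y   [S ::= S - Y]
S-Y-Y-Y ⇒ Y-Y-Y-Y   [S ::= Y]
Y-Y-Y-Y ⇒ (S)-Y-Y-Y   [Y ::= ( S )]
(S)-Y-Y-Y ⇒ (S-Y)-Y-Y-Y   [S ::= S - Y]
(S-Y)-Y-Y-Y ⇒ (S-Y-Y)-Y-Y-Y   [S ::= S - Y]
(S-Y-Y)-Y-Y-Y ⇒ (Y-Y-Y)-Y-Y-Y   [S ::= Y]
(Y-Y-Y)-Y-Y-Y ⇒ (v-Y-Y)-Y-Y-Y   [Y ::= v]
(v-Y-Y)-Y-Y-Y ⇒ (v-v-Y)-Y-Y-Y   [Y ::= v]
(v-v-Y)-Y-Y-Y ⇒ (v-v-v)-Y-Y-Y   [Y ::= v]
(v-v-v)-Y-Y-Y ⇒ (v-v-v)-v-Y-Y   [Y ::= v]
(v-v-v)-v-Y-Y ⇒ (v-v-v)-v-v-Y   [Y ::= v]
(v-v-v)-v-v-Y ⇒ (v-v-v)-v-v-v   [Y ::= v]

S⇒S-Y⇒S-Y-Y⇒S-Y-Y-Y⇒Y-Y-Y-Y⇒(S)-Y-Y-Y⇒(S-Y)-Y-Y-Y⇒(S-Y-Y)-Y-Y-Y⇒(Y-Y-Y)-Y-Y-Y⇒(v-Y-Y)-Y-Y-Y⇒(v-v-Y)-Y-Y-Y⇒(v-v-v)-Y-Y-Y⇒(v-v-v)-v-Y-Y⇒(v-v-v)-v-v-Y⇒(v-v-v)-v-v-v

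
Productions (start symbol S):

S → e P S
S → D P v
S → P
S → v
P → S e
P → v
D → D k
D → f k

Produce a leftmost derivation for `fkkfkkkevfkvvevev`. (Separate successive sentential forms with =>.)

S=>DPv=>DkPv=>fkkPv=>fkkSev=>fkkDPvev=>fkkDkPvev=>fkkDkkPvev=>fkkfkkkPvev=>fkkfkkkSevev=>fkkfkkkePSevev=>fkkfkkkevSevev=>fkkfkkkevDPvevev=>fkkfkkkevfkPvevev=>fkkfkkkevfkvvevev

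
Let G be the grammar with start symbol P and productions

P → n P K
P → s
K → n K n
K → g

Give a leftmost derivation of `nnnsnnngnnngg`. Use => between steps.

P => nPK   [P → n P K]
nPK => nnPKK   [P → n P K]
nnPKK => nnnPKKK   [P → n P K]
nnnPKKK => nnnsKKK   [P → s]
nnnsKKK => nnnsnKnKK   [K → n K n]
nnnsnKnKK => nnnsnnKnnKK   [K → n K n]
nnnsnnKnnKK => nnnsnnnKnnnKK   [K → n K n]
nnnsnnnKnnnKK => nnnsnnngnnnKK   [K → g]
nnnsnnngnnnKK => nnnsnnngnnngK   [K → g]
nnnsnnngnnngK => nnnsnnngnnngg   [K → g]

P => nPK => nnPKK => nnnPKKK => nnnsKKK => nnnsnKnKK => nnnsnnKnnKK => nnnsnnnKnnnKK => nnnsnnngnnnKK => nnnsnnngnnngK => nnnsnnngnnngg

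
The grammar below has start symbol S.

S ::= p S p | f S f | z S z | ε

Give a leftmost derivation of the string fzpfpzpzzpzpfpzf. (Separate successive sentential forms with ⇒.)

S⇒fSf⇒fzSzf⇒fzpSpzf⇒fzpfSfpzf⇒fzpfpSpfpzf⇒fzpfpzSzpfpzf⇒fzpfpzpSpzpfpzf⇒fzpfpzpzSzpzpfpzf⇒fzpfpzpzzpzpfpzf

S ⇒ fSf   [S ::= f S f]
fSf ⇒ fzSzf   [S ::= z S z]
fzSzf ⇒ fzpSpzf   [S ::= p S p]
fzpSpzf ⇒ fzpfSfpzf   [S ::= f S f]
fzpfSfpzf ⇒ fzpfpSpfpzf   [S ::= p S p]
fzpfpSpfpzf ⇒ fzpfpzSzpfpzf   [S ::= z S z]
fzpfpzSzpfpzf ⇒ fzpfpzpSpzpfpzf   [S ::= p S p]
fzpfpzpSpzpfpzf ⇒ fzpfpzpzSzpzpfpzf   [S ::= z S z]
fzpfpzpzSzpzpfpzf ⇒ fzpfpzpzzpzpfpzf   [S ::= ε]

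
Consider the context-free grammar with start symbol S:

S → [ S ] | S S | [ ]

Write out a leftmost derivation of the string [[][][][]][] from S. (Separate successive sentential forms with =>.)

S => SS   [S → S S]
SS => [S]S   [S → [ S ]]
[S]S => [SS]S   [S → S S]
[SS]S => [SSS]S   [S → S S]
[SSS]S => [SSSS]S   [S → S S]
[SSSS]S => [[]SSS]S   [S → [ ]]
[[]SSS]S => [[][]SS]S   [S → [ ]]
[[][]SS]S => [[][][]S]S   [S → [ ]]
[[][][]S]S => [[][][][]]S   [S → [ ]]
[[][][][]]S => [[][][][]][]   [S → [ ]]

S => SS => [S]S => [SS]S => [SSS]S => [SSSS]S => [[]SSS]S => [[][]SS]S => [[][][]S]S => [[][][][]]S => [[][][][]][]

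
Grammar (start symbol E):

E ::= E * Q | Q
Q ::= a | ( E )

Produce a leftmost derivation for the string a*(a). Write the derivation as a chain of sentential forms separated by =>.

E => E*Q => Q*Q => a*Q => a*(E) => a*(Q) => a*(a)

E => E*Q   [E ::= E * Q]
E*Q => Q*Q   [E ::= Q]
Q*Q => a*Q   [Q ::= a]
a*Q => a*(E)   [Q ::= ( E )]
a*(E) => a*(Q)   [E ::= Q]
a*(Q) => a*(a)   [Q ::= a]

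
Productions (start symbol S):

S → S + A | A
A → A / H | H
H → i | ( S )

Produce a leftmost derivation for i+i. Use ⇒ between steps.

S ⇒ S+A ⇒ A+A ⇒ H+A ⇒ i+A ⇒ i+H ⇒ i+i

S ⇒ S+A   [S → S + A]
S+A ⇒ A+A   [S → A]
A+A ⇒ H+A   [A → H]
H+A ⇒ i+A   [H → i]
i+A ⇒ i+H   [A → H]
i+H ⇒ i+i   [H → i]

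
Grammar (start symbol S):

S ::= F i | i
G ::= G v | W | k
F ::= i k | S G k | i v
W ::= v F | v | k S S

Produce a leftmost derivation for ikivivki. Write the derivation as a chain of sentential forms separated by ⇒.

S ⇒ Fi ⇒ SGki ⇒ FiGki ⇒ ikiGki ⇒ ikiWki ⇒ ikivFki ⇒ ikivivki

S ⇒ Fi   [S ::= F i]
Fi ⇒ SGki   [F ::= S G k]
SGki ⇒ FiGki   [S ::= F i]
FiGki ⇒ ikiGki   [F ::= i k]
ikiGki ⇒ ikiWki   [G ::= W]
ikiWki ⇒ ikivFki   [W ::= v F]
ikivFki ⇒ ikivivki   [F ::= i v]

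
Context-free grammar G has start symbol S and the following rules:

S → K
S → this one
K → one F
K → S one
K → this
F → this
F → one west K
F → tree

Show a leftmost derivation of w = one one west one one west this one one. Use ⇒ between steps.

S ⇒ K ⇒ S one ⇒ K one ⇒ S one one ⇒ K one one ⇒ one F one one ⇒ one one west K one one ⇒ one one west one F one one ⇒ one one west one one west K one one ⇒ one one west one one west this one one

S ⇒ K   [S → K]
K ⇒ S one   [K → S one]
S one ⇒ K one   [S → K]
K one ⇒ S one one   [K → S one]
S one one ⇒ K one one   [S → K]
K one one ⇒ one F one one   [K → one F]
one F one one ⇒ one one west K one one   [F → one west K]
one one west K one one ⇒ one one west one F one one   [K → one F]
one one west one F one one ⇒ one one west one one west K one one   [F → one west K]
one one west one one west K one one ⇒ one one west one one west this one one   [K → this]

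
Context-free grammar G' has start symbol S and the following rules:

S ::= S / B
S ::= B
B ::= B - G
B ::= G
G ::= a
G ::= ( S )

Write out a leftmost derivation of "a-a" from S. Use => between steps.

S => B   [S ::= B]
B => B-G   [B ::= B - G]
B-G => G-G   [B ::= G]
G-G => a-G   [G ::= a]
a-G => a-a   [G ::= a]

S=>B=>B-G=>G-G=>a-G=>a-a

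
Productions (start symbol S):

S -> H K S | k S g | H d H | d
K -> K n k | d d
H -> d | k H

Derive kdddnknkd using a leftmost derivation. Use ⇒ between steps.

S⇒HKS⇒kHKS⇒kdKS⇒kdKnkS⇒kdKnknkS⇒kdddnknkS⇒kdddnknkd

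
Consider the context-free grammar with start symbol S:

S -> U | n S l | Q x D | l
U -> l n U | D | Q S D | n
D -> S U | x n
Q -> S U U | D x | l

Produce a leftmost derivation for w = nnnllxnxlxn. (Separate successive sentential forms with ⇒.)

S ⇒ U   [S -> U]
U ⇒ QSD   [U -> Q S D]
QSD ⇒ DxSD   [Q -> D x]
DxSD ⇒ SUxSD   [D -> S U]
SUxSD ⇒ nSlUxSD   [S -> n S l]
nSlUxSD ⇒ nnSllUxSD   [S -> n S l]
nnSllUxSD ⇒ nnUllUxSD   [S -> U]
nnUllUxSD ⇒ nnnllUxSD   [U -> n]
nnnllUxSD ⇒ nnnllDxSD   [U -> D]
nnnllDxSD ⇒ nnnllxnxSD   [D -> x n]
nnnllxnxSD ⇒ nnnllxnxlD   [S -> l]
nnnllxnxlD ⇒ nnnllxnxlxn   [D -> x n]

S ⇒ U ⇒ QSD ⇒ DxSD ⇒ SUxSD ⇒ nSlUxSD ⇒ nnSllUxSD ⇒ nnUllUxSD ⇒ nnnllUxSD ⇒ nnnllDxSD ⇒ nnnllxnxSD ⇒ nnnllxnxlD ⇒ nnnllxnxlxn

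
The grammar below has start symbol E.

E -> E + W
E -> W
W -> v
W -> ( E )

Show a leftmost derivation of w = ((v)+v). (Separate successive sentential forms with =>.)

E => W => (E) => (E+W) => (W+W) => ((E)+W) => ((W)+W) => ((v)+W) => ((v)+v)

E => W   [E -> W]
W => (E)   [W -> ( E )]
(E) => (E+W)   [E -> E + W]
(E+W) => (W+W)   [E -> W]
(W+W) => ((E)+W)   [W -> ( E )]
((E)+W) => ((W)+W)   [E -> W]
((W)+W) => ((v)+W)   [W -> v]
((v)+W) => ((v)+v)   [W -> v]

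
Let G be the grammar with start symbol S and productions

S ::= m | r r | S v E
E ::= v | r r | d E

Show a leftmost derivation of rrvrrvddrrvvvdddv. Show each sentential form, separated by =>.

S => SvE   [S ::= S v E]
SvE => SvEvE   [S ::= S v E]
SvEvE => SvEvEvE   [S ::= S v E]
SvEvEvE => SvEvEvEvE   [S ::= S v E]
SvEvEvEvE => rrvEvEvEvE   [S ::= r r]
rrvEvEvEvE => rrvrrvEvEvE   [E ::= r r]
rrvrrvEvEvE => rrvrrvdEvEvE   [E ::= d E]
rrvrrvdEvEvE => rrvrrvddEvEvE   [E ::= d E]
rrvrrvddEvEvE => rrvrrvddrrvEvE   [E ::= r r]
rrvrrvddrrvEvE => rrvrrvddrrvvvE   [E ::= v]
rrvrrvddrrvvvE => rrvrrvddrrvvvdE   [E ::= d E]
rrvrrvddrrvvvdE => rrvrrvddrrvvvddE   [E ::= d E]
rrvrrvddrrvvvddE => rrvrrvddrrvvvdddE   [E ::= d E]
rrvrrvddrrvvvdddE => rrvrrvddrrvvvdddv   [E ::= v]

S=>SvE=>SvEvE=>SvEvEvE=>SvEvEvEvE=>rrvEvEvEvE=>rrvrrvEvEvE=>rrvrrvdEvEvE=>rrvrrvddEvEvE=>rrvrrvddrrvEvE=>rrvrrvddrrvvvE=>rrvrrvddrrvvvdE=>rrvrrvddrrvvvddE=>rrvrrvddrrvvvdddE=>rrvrrvddrrvvvdddv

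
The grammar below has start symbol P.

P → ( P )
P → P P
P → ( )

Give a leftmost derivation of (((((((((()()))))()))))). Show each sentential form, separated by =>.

P => (P) => ((P)) => (((P))) => ((((P)))) => (((((P))))) => (((((PP))))) => ((((((P)P))))) => (((((((P))P))))) => ((((((((P)))P))))) => (((((((((P))))P))))) => (((((((((PP))))P))))) => (((((((((()P))))P))))) => (((((((((()()))))P))))) => (((((((((()()))))())))))

P => (P)   [P → ( P )]
(P) => ((P))   [P → ( P )]
((P)) => (((P)))   [P → ( P )]
(((P))) => ((((P))))   [P → ( P )]
((((P)))) => (((((P)))))   [P → ( P )]
(((((P))))) => (((((PP)))))   [P → P P]
(((((PP))))) => ((((((P)P)))))   [P → ( P )]
((((((P)P))))) => (((((((P))P)))))   [P → ( P )]
(((((((P))P))))) => ((((((((P)))P)))))   [P → ( P )]
((((((((P)))P))))) => (((((((((P))))P)))))   [P → ( P )]
(((((((((P))))P))))) => (((((((((PP))))P)))))   [P → P P]
(((((((((PP))))P))))) => (((((((((()P))))P)))))   [P → ( )]
(((((((((()P))))P))))) => (((((((((()()))))P)))))   [P → ( )]
(((((((((()()))))P))))) => (((((((((()()))))())))))   [P → ( )]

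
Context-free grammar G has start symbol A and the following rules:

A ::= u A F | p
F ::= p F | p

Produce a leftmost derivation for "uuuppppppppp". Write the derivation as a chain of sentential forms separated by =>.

A => uAF => uuAFF => uuuAFFF => uuupFFF => uuuppFFF => uuupppFFF => uuuppppFFF => uuupppppFFF => uuuppppppFF => uuupppppppF => uuuppppppppF => uuuppppppppp

A => uAF   [A ::= u A F]
uAF => uuAFF   [A ::= u A F]
uuAFF => uuuAFFF   [A ::= u A F]
uuuAFFF => uuupFFF   [A ::= p]
uuupFFF => uuuppFFF   [F ::= p F]
uuuppFFF => uuupppFFF   [F ::= p F]
uuupppFFF => uuuppppFFF   [F ::= p F]
uuuppppFFF => uuupppppFFF   [F ::= p F]
uuupppppFFF => uuuppppppFF   [F ::= p]
uuuppppppFF => uuupppppppF   [F ::= p]
uuupppppppF => uuuppppppppF   [F ::= p F]
uuuppppppppF => uuuppppppppp   [F ::= p]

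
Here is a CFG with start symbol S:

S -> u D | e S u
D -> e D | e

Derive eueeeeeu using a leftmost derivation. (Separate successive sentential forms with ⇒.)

S ⇒ eSu   [S -> e S u]
eSu ⇒ euDu   [S -> u D]
euDu ⇒ eueDu   [D -> e D]
eueDu ⇒ eueeDu   [D -> e D]
eueeDu ⇒ eueeeDu   [D -> e D]
eueeeDu ⇒ eueeeeDu   [D -> e D]
eueeeeDu ⇒ eueeeeeu   [D -> e]

S⇒eSu⇒euDu⇒eueDu⇒eueeDu⇒eueeeDu⇒eueeeeDu⇒eueeeeeu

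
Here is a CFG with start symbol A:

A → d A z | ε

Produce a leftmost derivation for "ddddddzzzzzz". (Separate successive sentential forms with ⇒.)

A ⇒ dAz ⇒ ddAzz ⇒ dddAzzz ⇒ ddddAzzzz ⇒ dddddAzzzzz ⇒ ddddddAzzzzzz ⇒ ddddddzzzzzz

A ⇒ dAz   [A → d A z]
dAz ⇒ ddAzz   [A → d A z]
ddAzz ⇒ dddAzzz   [A → d A z]
dddAzzz ⇒ ddddAzzzz   [A → d A z]
ddddAzzzz ⇒ dddddAzzzzz   [A → d A z]
dddddAzzzzz ⇒ ddddddAzzzzzz   [A → d A z]
ddddddAzzzzzz ⇒ ddddddzzzzzz   [A → ε]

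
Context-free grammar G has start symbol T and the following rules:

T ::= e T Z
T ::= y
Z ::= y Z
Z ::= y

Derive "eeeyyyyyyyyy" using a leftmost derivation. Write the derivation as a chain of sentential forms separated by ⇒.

T ⇒ eTZ   [T ::= e T Z]
eTZ ⇒ eeTZZ   [T ::= e T Z]
eeTZZ ⇒ eeeTZZZ   [T ::= e T Z]
eeeTZZZ ⇒ eeeyZZZ   [T ::= y]
eeeyZZZ ⇒ eeeyyZZZ   [Z ::= y Z]
eeeyyZZZ ⇒ eeeyyyZZZ   [Z ::= y Z]
eeeyyyZZZ ⇒ eeeyyyyZZ   [Z ::= y]
eeeyyyyZZ ⇒ eeeyyyyyZZ   [Z ::= y Z]
eeeyyyyyZZ ⇒ eeeyyyyyyZZ   [Z ::= y Z]
eeeyyyyyyZZ ⇒ eeeyyyyyyyZ   [Z ::= y]
eeeyyyyyyyZ ⇒ eeeyyyyyyyyZ   [Z ::= y Z]
eeeyyyyyyyyZ ⇒ eeeyyyyyyyyy   [Z ::= y]

T ⇒ eTZ ⇒ eeTZZ ⇒ eeeTZZZ ⇒ eeeyZZZ ⇒ eeeyyZZZ ⇒ eeeyyyZZZ ⇒ eeeyyyyZZ ⇒ eeeyyyyyZZ ⇒ eeeyyyyyyZZ ⇒ eeeyyyyyyyZ ⇒ eeeyyyyyyyyZ ⇒ eeeyyyyyyyyy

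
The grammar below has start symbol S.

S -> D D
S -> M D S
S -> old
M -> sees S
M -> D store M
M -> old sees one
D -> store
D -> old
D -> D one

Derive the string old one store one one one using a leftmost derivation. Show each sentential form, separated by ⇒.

S ⇒ D D   [S -> D D]
D D ⇒ D one D   [D -> D one]
D one D ⇒ old one D   [D -> old]
old one D ⇒ old one D one   [D -> D one]
old one D one ⇒ old one D one one   [D -> D one]
old one D one one ⇒ old one D one one one   [D -> D one]
old one D one one one ⇒ old one store one one one   [D -> store]

S ⇒ D D ⇒ D one D ⇒ old one D ⇒ old one D one ⇒ old one D one one ⇒ old one D one one one ⇒ old one store one one one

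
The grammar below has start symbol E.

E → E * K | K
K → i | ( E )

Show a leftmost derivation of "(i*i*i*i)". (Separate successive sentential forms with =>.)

E => K => (E) => (E*K) => (E*K*K) => (E*K*K*K) => (K*K*K*K) => (i*K*K*K) => (i*i*K*K) => (i*i*i*K) => (i*i*i*i)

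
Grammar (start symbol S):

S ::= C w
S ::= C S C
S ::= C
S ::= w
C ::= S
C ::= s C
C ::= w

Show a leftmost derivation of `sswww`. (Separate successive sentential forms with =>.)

S => CSC   [S ::= C S C]
CSC => sCSC   [C ::= s C]
sCSC => ssCSC   [C ::= s C]
ssCSC => sswSC   [C ::= w]
sswSC => sswwC   [S ::= w]
sswwC => sswww   [C ::= w]

S => CSC => sCSC => ssCSC => sswSC => sswwC => sswww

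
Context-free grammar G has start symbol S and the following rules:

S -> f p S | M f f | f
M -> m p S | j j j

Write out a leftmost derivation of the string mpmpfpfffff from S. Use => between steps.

S => Mff => mpSff => mpMffff => mpmpSffff => mpmpfpSffff => mpmpfpfffff

S => Mff   [S -> M f f]
Mff => mpSff   [M -> m p S]
mpSff => mpMffff   [S -> M f f]
mpMffff => mpmpSffff   [M -> m p S]
mpmpSffff => mpmpfpSffff   [S -> f p S]
mpmpfpSffff => mpmpfpfffff   [S -> f]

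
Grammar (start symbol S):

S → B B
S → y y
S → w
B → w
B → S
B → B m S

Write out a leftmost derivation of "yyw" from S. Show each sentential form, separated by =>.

S=>BB=>SB=>yyB=>yyS=>yyw

S => BB   [S → B B]
BB => SB   [B → S]
SB => yyB   [S → y y]
yyB => yyS   [B → S]
yyS => yyw   [S → w]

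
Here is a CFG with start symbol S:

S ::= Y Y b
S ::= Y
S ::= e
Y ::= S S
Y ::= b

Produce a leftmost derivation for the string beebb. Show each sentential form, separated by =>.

S => Y => SS => YS => bS => bYYb => bSSYb => beSYb => beeYb => beebb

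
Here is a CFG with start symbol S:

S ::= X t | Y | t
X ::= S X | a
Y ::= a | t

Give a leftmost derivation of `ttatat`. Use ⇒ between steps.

S ⇒ Xt ⇒ SXt ⇒ tXt ⇒ tSXt ⇒ tYXt ⇒ ttXt ⇒ ttSXt ⇒ ttYXt ⇒ ttaXt ⇒ ttaSXt ⇒ ttatXt ⇒ ttatat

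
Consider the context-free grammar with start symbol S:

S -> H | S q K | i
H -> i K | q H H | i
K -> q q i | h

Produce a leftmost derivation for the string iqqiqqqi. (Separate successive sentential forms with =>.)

S=>SqK=>HqK=>iKqK=>iqqiqK=>iqqiqqqi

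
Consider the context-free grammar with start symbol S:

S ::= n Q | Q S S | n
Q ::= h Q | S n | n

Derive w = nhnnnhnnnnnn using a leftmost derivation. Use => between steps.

S => nQ   [S ::= n Q]
nQ => nSn   [Q ::= S n]
nSn => nQSSn   [S ::= Q S S]
nQSSn => nSnSSn   [Q ::= S n]
nSnSSn => nQSSnSSn   [S ::= Q S S]
nQSSnSSn => nhQSSnSSn   [Q ::= h Q]
nhQSSnSSn => nhSnSSnSSn   [Q ::= S n]
nhSnSSnSSn => nhnnSSnSSn   [S ::= n]
nhnnSSnSSn => nhnnnQSnSSn   [S ::= n Q]
nhnnnQSnSSn => nhnnnhQSnSSn   [Q ::= h Q]
nhnnnhQSnSSn => nhnnnhnSnSSn   [Q ::= n]
nhnnnhnSnSSn => nhnnnhnnnSSn   [S ::= n]
nhnnnhnnnSSn => nhnnnhnnnnSn   [S ::= n]
nhnnnhnnnnSn => nhnnnhnnnnnn   [S ::= n]

S => nQ => nSn => nQSSn => nSnSSn => nQSSnSSn => nhQSSnSSn => nhSnSSnSSn => nhnnSSnSSn => nhnnnQSnSSn => nhnnnhQSnSSn => nhnnnhnSnSSn => nhnnnhnnnSSn => nhnnnhnnnnSn => nhnnnhnnnnnn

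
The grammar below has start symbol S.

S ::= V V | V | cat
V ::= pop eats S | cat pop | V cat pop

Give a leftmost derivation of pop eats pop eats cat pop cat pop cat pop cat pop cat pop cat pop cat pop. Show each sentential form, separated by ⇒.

S ⇒ V V ⇒ V cat pop V ⇒ pop eats S cat pop V ⇒ pop eats V V cat pop V ⇒ pop eats V cat pop V cat pop V ⇒ pop eats V cat pop cat pop V cat pop V ⇒ pop eats V cat pop cat pop cat pop V cat pop V ⇒ pop eats pop eats S cat pop cat pop cat pop V cat pop V ⇒ pop eats pop eats V cat pop cat pop cat pop V cat pop V ⇒ pop eats pop eats cat pop cat pop cat pop cat pop V cat pop V ⇒ pop eats pop eats cat pop cat pop cat pop cat pop cat pop cat pop V ⇒ pop eats pop eats cat pop cat pop cat pop cat pop cat pop cat pop cat pop

S ⇒ V V   [S ::= V V]
V V ⇒ V cat pop V   [V ::= V cat pop]
V cat pop V ⇒ pop eats S cat pop V   [V ::= pop eats S]
pop eats S cat pop V ⇒ pop eats V V cat pop V   [S ::= V V]
pop eats V V cat pop V ⇒ pop eats V cat pop V cat pop V   [V ::= V cat pop]
pop eats V cat pop V cat pop V ⇒ pop eats V cat pop cat pop V cat pop V   [V ::= V cat pop]
pop eats V cat pop cat pop V cat pop V ⇒ pop eats V cat pop cat pop cat pop V cat pop V   [V ::= V cat pop]
pop eats V cat pop cat pop cat pop V cat pop V ⇒ pop eats pop eats S cat pop cat pop cat pop V cat pop V   [V ::= pop eats S]
pop eats pop eats S cat pop cat pop cat pop V cat pop V ⇒ pop eats pop eats V cat pop cat pop cat pop V cat pop V   [S ::= V]
pop eats pop eats V cat pop cat pop cat pop V cat pop V ⇒ pop eats pop eats cat pop cat pop cat pop cat pop V cat pop V   [V ::= cat pop]
pop eats pop eats cat pop cat pop cat pop cat pop V cat pop V ⇒ pop eats pop eats cat pop cat pop cat pop cat pop cat pop cat pop V   [V ::= cat pop]
pop eats pop eats cat pop cat pop cat pop cat pop cat pop cat pop V ⇒ pop eats pop eats cat pop cat pop cat pop cat pop cat pop cat pop cat pop   [V ::= cat pop]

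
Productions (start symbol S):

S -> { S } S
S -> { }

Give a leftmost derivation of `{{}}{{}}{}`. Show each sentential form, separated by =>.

S => {S}S   [S -> { S } S]
{S}S => {{}}S   [S -> { }]
{{}}S => {{}}{S}S   [S -> { S } S]
{{}}{S}S => {{}}{{}}S   [S -> { }]
{{}}{{}}S => {{}}{{}}{}   [S -> { }]

S => {S}S => {{}}S => {{}}{S}S => {{}}{{}}S => {{}}{{}}{}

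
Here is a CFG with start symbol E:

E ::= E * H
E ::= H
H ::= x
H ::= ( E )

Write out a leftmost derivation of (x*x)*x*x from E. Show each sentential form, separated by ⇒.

E⇒E*H⇒E*H*H⇒H*H*H⇒(E)*H*H⇒(E*H)*H*H⇒(H*H)*H*H⇒(x*H)*H*H⇒(x*x)*H*H⇒(x*x)*x*H⇒(x*x)*x*x

E ⇒ E*H   [E ::= E * H]
E*H ⇒ E*H*H   [E ::= E * H]
E*H*H ⇒ H*H*H   [E ::= H]
H*H*H ⇒ (E)*H*H   [H ::= ( E )]
(E)*H*H ⇒ (E*H)*H*H   [E ::= E * H]
(E*H)*H*H ⇒ (H*H)*H*H   [E ::= H]
(H*H)*H*H ⇒ (x*H)*H*H   [H ::= x]
(x*H)*H*H ⇒ (x*x)*H*H   [H ::= x]
(x*x)*H*H ⇒ (x*x)*x*H   [H ::= x]
(x*x)*x*H ⇒ (x*x)*x*x   [H ::= x]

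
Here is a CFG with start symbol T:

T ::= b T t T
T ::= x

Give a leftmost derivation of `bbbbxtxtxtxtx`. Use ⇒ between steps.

T ⇒ bTtT   [T ::= b T t T]
bTtT ⇒ bbTtTtT   [T ::= b T t T]
bbTtTtT ⇒ bbbTtTtTtT   [T ::= b T t T]
bbbTtTtTtT ⇒ bbbbTtTtTtTtT   [T ::= b T t T]
bbbbTtTtTtTtT ⇒ bbbbxtTtTtTtT   [T ::= x]
bbbbxtTtTtTtT ⇒ bbbbxtxtTtTtT   [T ::= x]
bbbbxtxtTtTtT ⇒ bbbbxtxtxtTtT   [T ::= x]
bbbbxtxtxtTtT ⇒ bbbbxtxtxtxtT   [T ::= x]
bbbbxtxtxtxtT ⇒ bbbbxtxtxtxtx   [T ::= x]

T⇒bTtT⇒bbTtTtT⇒bbbTtTtTtT⇒bbbbTtTtTtTtT⇒bbbbxtTtTtTtT⇒bbbbxtxtTtTtT⇒bbbbxtxtxtTtT⇒bbbbxtxtxtxtT⇒bbbbxtxtxtxtx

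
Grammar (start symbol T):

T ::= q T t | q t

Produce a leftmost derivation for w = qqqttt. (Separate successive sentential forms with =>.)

T => qTt   [T ::= q T t]
qTt => qqTtt   [T ::= q T t]
qqTtt => qqqttt   [T ::= q t]

T => qTt => qqTtt => qqqttt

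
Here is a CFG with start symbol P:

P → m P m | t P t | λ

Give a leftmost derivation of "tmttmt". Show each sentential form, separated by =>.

P => tPt => tmPmt => tmtPtmt => tmttmt

P => tPt   [P → t P t]
tPt => tmPmt   [P → m P m]
tmPmt => tmtPtmt   [P → t P t]
tmtPtmt => tmttmt   [P → λ]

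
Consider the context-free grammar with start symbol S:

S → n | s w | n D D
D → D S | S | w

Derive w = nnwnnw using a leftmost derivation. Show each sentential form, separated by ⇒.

S ⇒ nDD   [S → n D D]
nDD ⇒ nSD   [D → S]
nSD ⇒ nnDDD   [S → n D D]
nnDDD ⇒ nnwDD   [D → w]
nnwDD ⇒ nnwDSD   [D → D S]
nnwDSD ⇒ nnwSSD   [D → S]
nnwSSD ⇒ nnwnSD   [S → n]
nnwnSD ⇒ nnwnnD   [S → n]
nnwnnD ⇒ nnwnnw   [D → w]

S ⇒ nDD ⇒ nSD ⇒ nnDDD ⇒ nnwDD ⇒ nnwDSD ⇒ nnwSSD ⇒ nnwnSD ⇒ nnwnnD ⇒ nnwnnw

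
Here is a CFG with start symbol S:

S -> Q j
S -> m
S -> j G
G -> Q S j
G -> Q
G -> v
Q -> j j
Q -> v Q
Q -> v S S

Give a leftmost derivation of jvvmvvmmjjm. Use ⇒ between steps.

S ⇒ jG ⇒ jQ ⇒ jvSS ⇒ jvQjS ⇒ jvvSSjS ⇒ jvvmSjS ⇒ jvvmQjjS ⇒ jvvmvQjjS ⇒ jvvmvvSSjjS ⇒ jvvmvvmSjjS ⇒ jvvmvvmmjjS ⇒ jvvmvvmmjjm

S ⇒ jG   [S -> j G]
jG ⇒ jQ   [G -> Q]
jQ ⇒ jvSS   [Q -> v S S]
jvSS ⇒ jvQjS   [S -> Q j]
jvQjS ⇒ jvvSSjS   [Q -> v S S]
jvvSSjS ⇒ jvvmSjS   [S -> m]
jvvmSjS ⇒ jvvmQjjS   [S -> Q j]
jvvmQjjS ⇒ jvvmvQjjS   [Q -> v Q]
jvvmvQjjS ⇒ jvvmvvSSjjS   [Q -> v S S]
jvvmvvSSjjS ⇒ jvvmvvmSjjS   [S -> m]
jvvmvvmSjjS ⇒ jvvmvvmmjjS   [S -> m]
jvvmvvmmjjS ⇒ jvvmvvmmjjm   [S -> m]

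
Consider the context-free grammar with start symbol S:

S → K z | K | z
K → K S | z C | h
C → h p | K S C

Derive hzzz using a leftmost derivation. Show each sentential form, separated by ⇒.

S ⇒ Kz ⇒ KSz ⇒ KSSz ⇒ hSSz ⇒ hzSz ⇒ hzzz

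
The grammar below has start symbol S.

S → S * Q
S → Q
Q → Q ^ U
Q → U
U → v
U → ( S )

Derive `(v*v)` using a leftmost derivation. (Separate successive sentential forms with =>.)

S => Q   [S → Q]
Q => U   [Q → U]
U => (S)   [U → ( S )]
(S) => (S*Q)   [S → S * Q]
(S*Q) => (Q*Q)   [S → Q]
(Q*Q) => (U*Q)   [Q → U]
(U*Q) => (v*Q)   [U → v]
(v*Q) => (v*U)   [Q → U]
(v*U) => (v*v)   [U → v]

S => Q => U => (S) => (S*Q) => (Q*Q) => (U*Q) => (v*Q) => (v*U) => (v*v)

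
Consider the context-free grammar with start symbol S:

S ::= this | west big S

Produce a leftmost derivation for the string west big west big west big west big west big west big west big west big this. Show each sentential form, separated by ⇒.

S ⇒ west big S   [S ::= west big S]
west big S ⇒ west big west big S   [S ::= west big S]
west big west big S ⇒ west big west big west big S   [S ::= west big S]
west big west big west big S ⇒ west big west big west big west big S   [S ::= west big S]
west big west big west big west big S ⇒ west big west big west big west big west big S   [S ::= west big S]
west big west big west big west big west big S ⇒ west big west big west big west big west big west big S   [S ::= west big S]
west big west big west big west big west big west big S ⇒ west big west big west big west big west big west big west big S   [S ::= west big S]
west big west big west big west big west big west big west big S ⇒ west big west big west big west big west big west big west big west big S   [S ::= west big S]
west big west big west big west big west big west big west big west big S ⇒ west big west big west big west big west big west big west big west big this   [S ::= this]

S ⇒ west big S ⇒ west big west big S ⇒ west big west big west big S ⇒ west big west big west big west big S ⇒ west big west big west big west big west big S ⇒ west big west big west big west big west big west big S ⇒ west big west big west big west big west big west big west big S ⇒ west big west big west big west big west big west big west big west big S ⇒ west big west big west big west big west big west big west big west big this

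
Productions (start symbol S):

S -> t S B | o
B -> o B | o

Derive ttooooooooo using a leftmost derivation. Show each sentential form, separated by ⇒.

S ⇒ tSB ⇒ ttSBB ⇒ ttoBB ⇒ ttooBB ⇒ ttoooBB ⇒ ttooooBB ⇒ ttoooooB ⇒ ttooooooB ⇒ ttoooooooB ⇒ ttooooooooB ⇒ ttooooooooo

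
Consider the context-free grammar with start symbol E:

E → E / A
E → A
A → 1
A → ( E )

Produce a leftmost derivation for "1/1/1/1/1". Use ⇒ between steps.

E ⇒ E/A ⇒ E/A/A ⇒ E/A/A/A ⇒ E/A/A/A/A ⇒ A/A/A/A/A ⇒ 1/A/A/A/A ⇒ 1/1/A/A/A ⇒ 1/1/1/A/A ⇒ 1/1/1/1/A ⇒ 1/1/1/1/1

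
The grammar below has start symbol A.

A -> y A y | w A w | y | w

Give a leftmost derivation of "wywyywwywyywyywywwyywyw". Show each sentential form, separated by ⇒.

A ⇒ wAw   [A -> w A w]
wAw ⇒ wyAyw   [A -> y A y]
wyAyw ⇒ wywAwyw   [A -> w A w]
wywAwyw ⇒ wywyAywyw   [A -> y A y]
wywyAywyw ⇒ wywyyAyywyw   [A -> y A y]
wywyyAyywyw ⇒ wywyywAwyywyw   [A -> w A w]
wywyywAwyywyw ⇒ wywyywwAwwyywyw   [A -> w A w]
wywyywwAwwyywyw ⇒ wywyywwyAywwyywyw   [A -> y A y]
wywyywwyAywwyywyw ⇒ wywyywwywAwywwyywyw   [A -> w A w]
wywyywwywAwywwyywyw ⇒ wywyywwywyAywywwyywyw   [A -> y A y]
wywyywwywyAywywwyywyw ⇒ wywyywwywyyAyywywwyywyw   [A -> y A y]
wywyywwywyyAyywywwyywyw ⇒ wywyywwywyywyywywwyywyw   [A -> w]

A ⇒ wAw ⇒ wyAyw ⇒ wywAwyw ⇒ wywyAywyw ⇒ wywyyAyywyw ⇒ wywyywAwyywyw ⇒ wywyywwAwwyywyw ⇒ wywyywwyAywwyywyw ⇒ wywyywwywAwywwyywyw ⇒ wywyywwywyAywywwyywyw ⇒ wywyywwywyyAyywywwyywyw ⇒ wywyywwywyywyywywwyywyw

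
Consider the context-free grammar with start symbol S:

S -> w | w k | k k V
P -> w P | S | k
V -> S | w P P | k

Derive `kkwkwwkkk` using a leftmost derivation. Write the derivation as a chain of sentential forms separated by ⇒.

S ⇒ kkV   [S -> k k V]
kkV ⇒ kkwPP   [V -> w P P]
kkwPP ⇒ kkwkP   [P -> k]
kkwkP ⇒ kkwkwP   [P -> w P]
kkwkwP ⇒ kkwkwwP   [P -> w P]
kkwkwwP ⇒ kkwkwwS   [P -> S]
kkwkwwS ⇒ kkwkwwkkV   [S -> k k V]
kkwkwwkkV ⇒ kkwkwwkkk   [V -> k]

S ⇒ kkV ⇒ kkwPP ⇒ kkwkP ⇒ kkwkwP ⇒ kkwkwwP ⇒ kkwkwwS ⇒ kkwkwwkkV ⇒ kkwkwwkkk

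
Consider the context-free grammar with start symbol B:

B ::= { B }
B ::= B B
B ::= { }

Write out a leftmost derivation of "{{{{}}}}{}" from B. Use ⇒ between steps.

B ⇒ BB ⇒ {B}B ⇒ {{B}}B ⇒ {{{B}}}B ⇒ {{{{}}}}B ⇒ {{{{}}}}{}

B ⇒ BB   [B ::= B B]
BB ⇒ {B}B   [B ::= { B }]
{B}B ⇒ {{B}}B   [B ::= { B }]
{{B}}B ⇒ {{{B}}}B   [B ::= { B }]
{{{B}}}B ⇒ {{{{}}}}B   [B ::= { }]
{{{{}}}}B ⇒ {{{{}}}}{}   [B ::= { }]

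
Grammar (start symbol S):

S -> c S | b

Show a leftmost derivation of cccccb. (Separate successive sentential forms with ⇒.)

S ⇒ cS   [S -> c S]
cS ⇒ ccS   [S -> c S]
ccS ⇒ cccS   [S -> c S]
cccS ⇒ ccccS   [S -> c S]
ccccS ⇒ cccccS   [S -> c S]
cccccS ⇒ cccccb   [S -> b]

S⇒cS⇒ccS⇒cccS⇒ccccS⇒cccccS⇒cccccb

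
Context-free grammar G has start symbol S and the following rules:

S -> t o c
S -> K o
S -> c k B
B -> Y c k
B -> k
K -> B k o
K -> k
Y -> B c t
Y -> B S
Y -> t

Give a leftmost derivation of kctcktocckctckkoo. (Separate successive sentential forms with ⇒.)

S ⇒ Ko ⇒ Bkoo ⇒ Yckkoo ⇒ Bctckkoo ⇒ Yckctckkoo ⇒ BSckctckkoo ⇒ YckSckctckkoo ⇒ BctckSckctckkoo ⇒ kctckSckctckkoo ⇒ kctcktocckctckkoo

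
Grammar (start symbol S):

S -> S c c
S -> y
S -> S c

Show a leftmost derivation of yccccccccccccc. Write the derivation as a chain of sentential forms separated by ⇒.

S ⇒ Scc ⇒ Scccc ⇒ Scccccc ⇒ Sccccccc ⇒ Scccccccc ⇒ Sccccccccc ⇒ Sccccccccccc ⇒ Sccccccccccccc ⇒ yccccccccccccc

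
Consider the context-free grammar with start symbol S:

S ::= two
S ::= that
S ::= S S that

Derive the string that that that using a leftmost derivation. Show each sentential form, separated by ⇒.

S ⇒ S S that ⇒ that S that ⇒ that that that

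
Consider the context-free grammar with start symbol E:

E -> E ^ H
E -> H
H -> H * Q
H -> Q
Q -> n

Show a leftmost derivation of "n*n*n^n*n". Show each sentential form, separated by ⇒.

E⇒E^H⇒H^H⇒H*Q^H⇒H*Q*Q^H⇒Q*Q*Q^H⇒n*Q*Q^H⇒n*n*Q^H⇒n*n*n^H⇒n*n*n^H*Q⇒n*n*n^Q*Q⇒n*n*n^n*Q⇒n*n*n^n*n

E ⇒ E^H   [E -> E ^ H]
E^H ⇒ H^H   [E -> H]
H^H ⇒ H*Q^H   [H -> H * Q]
H*Q^H ⇒ H*Q*Q^H   [H -> H * Q]
H*Q*Q^H ⇒ Q*Q*Q^H   [H -> Q]
Q*Q*Q^H ⇒ n*Q*Q^H   [Q -> n]
n*Q*Q^H ⇒ n*n*Q^H   [Q -> n]
n*n*Q^H ⇒ n*n*n^H   [Q -> n]
n*n*n^H ⇒ n*n*n^H*Q   [H -> H * Q]
n*n*n^H*Q ⇒ n*n*n^Q*Q   [H -> Q]
n*n*n^Q*Q ⇒ n*n*n^n*Q   [Q -> n]
n*n*n^n*Q ⇒ n*n*n^n*n   [Q -> n]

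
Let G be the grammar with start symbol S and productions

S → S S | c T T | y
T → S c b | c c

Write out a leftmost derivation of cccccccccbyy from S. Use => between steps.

S => SS   [S → S S]
SS => SSS   [S → S S]
SSS => cTTSS   [S → c T T]
cTTSS => cccTSS   [T → c c]
cccTSS => cccScbSS   [T → S c b]
cccScbSS => ccccTTcbSS   [S → c T T]
ccccTTcbSS => ccccccTcbSS   [T → c c]
ccccccTcbSS => cccccccccbSS   [T → c c]
cccccccccbSS => cccccccccbyS   [S → y]
cccccccccbyS => cccccccccbyy   [S → y]

S => SS => SSS => cTTSS => cccTSS => cccScbSS => ccccTTcbSS => ccccccTcbSS => cccccccccbSS => cccccccccbyS => cccccccccbyy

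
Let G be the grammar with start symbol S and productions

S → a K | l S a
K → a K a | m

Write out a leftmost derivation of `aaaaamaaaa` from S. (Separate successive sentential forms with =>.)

S=>aK=>aaKa=>aaaKaa=>aaaaKaaa=>aaaaaKaaaa=>aaaaamaaaa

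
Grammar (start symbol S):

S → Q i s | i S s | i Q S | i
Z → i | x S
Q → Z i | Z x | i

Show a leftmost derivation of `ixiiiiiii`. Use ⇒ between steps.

S ⇒ iQS   [S → i Q S]
iQS ⇒ iZiS   [Q → Z i]
iZiS ⇒ ixSiS   [Z → x S]
ixSiS ⇒ ixiQSiS   [S → i Q S]
ixiQSiS ⇒ ixiiSiS   [Q → i]
ixiiSiS ⇒ ixiiiQSiS   [S → i Q S]
ixiiiQSiS ⇒ ixiiiiSiS   [Q → i]
ixiiiiSiS ⇒ ixiiiiiiS   [S → i]
ixiiiiiiS ⇒ ixiiiiiii   [S → i]

S ⇒ iQS ⇒ iZiS ⇒ ixSiS ⇒ ixiQSiS ⇒ ixiiSiS ⇒ ixiiiQSiS ⇒ ixiiiiSiS ⇒ ixiiiiiiS ⇒ ixiiiiiii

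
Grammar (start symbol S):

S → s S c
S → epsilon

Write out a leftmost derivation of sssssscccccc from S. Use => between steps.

S => sSc => ssScc => sssSccc => ssssScccc => sssssSccccc => ssssssScccccc => sssssscccccc

S => sSc   [S → s S c]
sSc => ssScc   [S → s S c]
ssScc => sssSccc   [S → s S c]
sssSccc => ssssScccc   [S → s S c]
ssssScccc => sssssSccccc   [S → s S c]
sssssSccccc => ssssssScccccc   [S → s S c]
ssssssScccccc => sssssscccccc   [S → epsilon]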